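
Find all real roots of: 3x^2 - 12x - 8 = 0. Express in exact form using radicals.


Using the quadratic formula: x = (-b ± sqrt(b^2 - 4ac)) / (2a)
Here a = 3, b = -12, c = -8
Discriminant = b^2 - 4ac = (-12)^2 - 4(3)(-8) = 144 + 96 = 240
Since discriminant = 240 > 0, there are two real roots.
x = (12 ± 4*sqrt(15)) / 6
Simplifying: x = (6 ± 2*sqrt(15)) / 3
Numerically: x ≈ 4.5820 or x ≈ -0.5820

x = (6 + 2*sqrt(15)) / 3 or x = (6 - 2*sqrt(15)) / 3


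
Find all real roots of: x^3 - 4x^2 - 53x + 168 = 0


Let p(x) = x^3 - 4x^2 - 53x + 168. By the rational root theorem (leading coefficient 1), any rational root is an integer divisor of 168: try ±1, ±2, ... in turn.
Test x = 1: value = 112 ≠ 0.
Test x = -1: value = 216 ≠ 0.
Test x = 2: value = 54 ≠ 0.
Test x = -2: value = 250 ≠ 0.
Test x = 3: value = 0 ✓, so (x - 3) is a factor.
Synthetic division by (x - 3): bring down 1; 1(3) - 4 = -1; (-1)(3) - 53 = -56; (-56)(3) + 168 = 0 → quotient x^2 - x - 56, remainder 0.
Solve the quadratic x^2 - x - 56 = 0: discriminant = (-1)^2 - 4(1)(-56) = 1 + 224 = 225.
sqrt(225) = 15, so x = (1 ± 15)/2: x = 8 or x = -7.

x = -7, x = 3, x = 8


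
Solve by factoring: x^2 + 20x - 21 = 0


We need two numbers that multiply to -21 and add to 20.
Those numbers are 21 and -1 (since 21 * (-1) = -21 and 21 + (-1) = 20).
So x^2 + 20x - 21 = (x + 21)(x - 1) = 0
Setting each factor to zero: x = -21 or x = 1

x = -21, x = 1


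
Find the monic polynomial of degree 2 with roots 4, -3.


A monic polynomial with roots 4, -3 is:
p(x) = (x - 4)(x + 3)
After multiplying by (x - 4): x - 4
After multiplying by (x + 3): x^2 - x - 12

x^2 - x - 12


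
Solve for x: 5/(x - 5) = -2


Multiply both sides by (x - 5): 5 = -2(x - 5)
Distribute: 5 = -2x + 10
-2x = 5 - 10 = -5
x = 5/2

x = 5/2


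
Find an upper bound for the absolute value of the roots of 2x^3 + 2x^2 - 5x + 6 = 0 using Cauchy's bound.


Cauchy's bound: all roots r satisfy |r| <= 1 + max(|a_i/a_n|) for i = 0,...,n-1
where a_n is the leading coefficient.

Coefficients: [2, 2, -5, 6]
Leading coefficient a_n = 2
Ratios |a_i/a_n|: 1, 5/2, 3
Maximum ratio: 3
Cauchy's bound: |r| <= 1 + 3 = 4

Upper bound = 4


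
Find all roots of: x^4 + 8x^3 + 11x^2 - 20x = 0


The constant term is 0, so x = 0 is a root. Factor out x:
  x^3 + 8x^2 + 11x - 20 = 0
Let p(x) = x^3 + 8x^2 + 11x - 20. By the rational root theorem (leading coefficient 1), any rational root is an integer divisor of 20: try ±1, ±2, ... in turn.
Test x = 1: value = 0 ✓, so (x - 1) is a factor.
Synthetic division by (x - 1): bring down 1; 1(1) + 8 = 9; 9(1) + 11 = 20; 20(1) - 20 = 0 → quotient x^2 + 9x + 20, remainder 0.
Solve the quadratic x^2 + 9x + 20 = 0: discriminant = 9^2 - 4(1)(20) = 81 - 80 = 1.
sqrt(1) = 1, so x = (-9 ± 1)/2: x = -4 or x = -5.
Collecting all roots found:

x = -5, x = -4, x = 0, x = 1


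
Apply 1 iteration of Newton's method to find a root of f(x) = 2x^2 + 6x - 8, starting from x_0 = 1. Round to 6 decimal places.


Newton's method: x_(n+1) = x_n - f(x_n)/f'(x_n)
f(x) = 2x^2 + 6x - 8
f'(x) = 4x + 6

Iteration 1:
  f(1.000000) = 0.000000
  f'(1.000000) = 10.000000
  x_1 = 1.000000 - (0.000000)/(10.000000) = 1.000000

x_1 = 1.000000


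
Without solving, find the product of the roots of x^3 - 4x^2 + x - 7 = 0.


By Vieta's formulas for x^3 + bx^2 + cx + d = 0:
  r1 + r2 + r3 = -b/a = 4
  r1*r2 + r1*r3 + r2*r3 = c/a = 1
  r1*r2*r3 = -d/a = 7


Product = 7


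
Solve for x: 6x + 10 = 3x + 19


Starting with: 6x + 10 = 3x + 19
Move all x terms to left: (6 - 3)x = 19 - 10
Simplify: 3x = 9
Divide both sides by 3: x = 3

x = 3


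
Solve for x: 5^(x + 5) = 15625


Express both sides with the same base.
15625 = 5^6
Since the bases match, equate exponents: x + 5 = 6
So x = 6 - (5) = 1

x = 1


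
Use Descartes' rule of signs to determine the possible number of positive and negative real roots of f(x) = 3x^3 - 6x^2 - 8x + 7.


Descartes' rule of signs:

For positive roots, count sign changes in f(x) = 3x^3 - 6x^2 - 8x + 7:
Signs of coefficients: +, -, -, +
Number of sign changes: 2
Possible positive real roots: 2, 0

For negative roots, examine f(-x) = -3x^3 - 6x^2 + 8x + 7:
Signs of coefficients: -, -, +, +
Number of sign changes: 1
Possible negative real roots: 1

Positive roots: 2 or 0; Negative roots: 1


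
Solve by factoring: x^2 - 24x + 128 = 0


We need two numbers that multiply to 128 and add to -24.
Those numbers are -16 and -8 (since (-16) * (-8) = 128 and (-16) + (-8) = -24).
So x^2 - 24x + 128 = (x - 16)(x - 8) = 0
Setting each factor to zero: x = 16 or x = 8

x = 8, x = 16


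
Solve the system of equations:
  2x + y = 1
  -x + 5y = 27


Using Cramer's rule:
Determinant D = (2)(5) - (-1)(1) = 10 + 1 = 11
Dx = (1)(5) - (27)(1) = 5 - 27 = -22
Dy = (2)(27) - (-1)(1) = 54 + 1 = 55
x = Dx/D = -22/11 = -2
y = Dy/D = 55/11 = 5

x = -2, y = 5


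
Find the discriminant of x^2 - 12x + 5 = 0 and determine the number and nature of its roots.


For ax^2 + bx + c = 0, discriminant D = b^2 - 4ac
Here a = 1, b = -12, c = 5
D = (-12)^2 - 4(1)(5) = 144 - 20 = 124

D = 124 > 0 but not a perfect square
The equation has 2 distinct real irrational roots.

Discriminant = 124, 2 distinct real irrational roots


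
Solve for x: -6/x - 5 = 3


Subtract -5 from both sides: -6/x = 8
Multiply both sides by x: -6 = 8 * x
Divide by 8: x = -3/4

x = -3/4


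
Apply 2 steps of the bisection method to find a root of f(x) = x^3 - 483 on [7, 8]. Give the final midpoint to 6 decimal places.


f(x) = x^3 - 483
f(7) = -140 < 0
f(8) = 29 > 0

Step 1: midpoint = (7.000000 + 8.000000)/2 = 7.500000
  f(7.500000) = -61.125000
  f(mid) < 0, so root is in [7.500000, 8.000000]

Step 2: midpoint = (7.500000 + 8.000000)/2 = 7.750000
  f(7.750000) = -17.515625
  f(mid) < 0, so root is in [7.750000, 8.000000]

midpoint = 7.750000


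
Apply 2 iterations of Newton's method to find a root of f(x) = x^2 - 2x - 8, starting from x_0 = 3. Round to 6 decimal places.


Newton's method: x_(n+1) = x_n - f(x_n)/f'(x_n)
f(x) = x^2 - 2x - 8
f'(x) = 2x - 2

Iteration 1:
  f(3.000000) = -5.000000
  f'(3.000000) = 4.000000
  x_1 = 3.000000 - (-5.000000)/(4.000000) = 4.250000

Iteration 2:
  f(4.250000) = 1.562500
  f'(4.250000) = 6.500000
  x_2 = 4.250000 - (1.562500)/(6.500000) = 4.009615

x_2 = 4.009615


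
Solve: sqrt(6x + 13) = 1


Square both sides: 6x + 13 = 1^2 = 1
6x = 1 - 13 = -12
x = -2
Check: sqrt(6*(-2) + 13) = sqrt(1) = 1 ✓

x = -2


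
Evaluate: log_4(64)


We need the exponent such that 4^? = 64
4^3 = 64
Therefore log_4(64) = 3

3


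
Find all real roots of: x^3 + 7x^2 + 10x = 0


The constant term is 0, so x = 0 is a root. Factor out x:
  x(x^2 + 7x + 10) = 0
Solve the quadratic x^2 + 7x + 10 = 0: discriminant = 7^2 - 4(1)(10) = 49 - 40 = 9.
sqrt(9) = 3, so x = (-7 ± 3)/2: x = -2 or x = -5.

x = -5, x = -2, x = 0


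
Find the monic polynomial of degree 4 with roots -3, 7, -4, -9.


A monic polynomial with roots -3, 7, -4, -9 is:
p(x) = (x + 3)(x - 7)(x + 4)(x + 9)
After multiplying by (x + 3): x + 3
After multiplying by (x - 7): x^2 - 4x - 21
After multiplying by (x + 4): x^3 - 37x - 84
After multiplying by (x + 9): x^4 + 9x^3 - 37x^2 - 417x - 756

x^4 + 9x^3 - 37x^2 - 417x - 756


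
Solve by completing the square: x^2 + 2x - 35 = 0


Start: x^2 + 2x - 35 = 0
Move constant: x^2 + 2x = 35
Half of 2 is 1, squared is 1
Add 1 to both sides: x^2 + 2x + 1 = 36
(x + 1)^2 = 36
x + 1 = ±6
x = -1 + 6 = 5 or x = -1 - 6 = -7

x = -7, x = 5


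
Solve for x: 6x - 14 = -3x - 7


Starting with: 6x - 14 = -3x - 7
Move all x terms to left: (6 + 3)x = -7 + 14
Simplify: 9x = 7
Divide both sides by 9: x = 7/9

x = 7/9


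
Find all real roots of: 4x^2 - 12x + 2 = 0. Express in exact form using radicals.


Using the quadratic formula: x = (-b ± sqrt(b^2 - 4ac)) / (2a)
Here a = 4, b = -12, c = 2
Discriminant = b^2 - 4ac = (-12)^2 - 4(4)(2) = 144 - 32 = 112
Since discriminant = 112 > 0, there are two real roots.
x = (12 ± 4*sqrt(7)) / 8
Simplifying: x = (3 ± sqrt(7)) / 2
Numerically: x ≈ 2.8229 or x ≈ 0.1771

x = (3 + sqrt(7)) / 2 or x = (3 - sqrt(7)) / 2


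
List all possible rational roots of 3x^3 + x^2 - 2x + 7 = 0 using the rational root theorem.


Rational root theorem: possible roots are ±p/q where:
  p divides the constant term (7): p ∈ {1, 7}
  q divides the leading coefficient (3): q ∈ {1, 3}

All possible rational roots: -7, -7/3, -1, -1/3, 1/3, 1, 7/3, 7

-7, -7/3, -1, -1/3, 1/3, 1, 7/3, 7


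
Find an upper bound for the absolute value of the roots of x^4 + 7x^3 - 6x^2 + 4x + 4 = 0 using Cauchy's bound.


Cauchy's bound: all roots r satisfy |r| <= 1 + max(|a_i/a_n|) for i = 0,...,n-1
where a_n is the leading coefficient.

Coefficients: [1, 7, -6, 4, 4]
Leading coefficient a_n = 1
Ratios |a_i/a_n|: 7, 6, 4, 4
Maximum ratio: 7
Cauchy's bound: |r| <= 1 + 7 = 8

Upper bound = 8


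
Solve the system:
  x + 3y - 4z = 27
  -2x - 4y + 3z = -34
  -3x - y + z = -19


Using Cramer's rule. Expand each determinant along the first row.
D  = 1*[(-4)*1 - 3*(-1)] - 3*[(-2)*1 - 3*(-3)] + (-4)*[(-2)*(-1) - (-4)*(-3)]
  = 1*(-1) - 3*(7) + (-4)*(-10) = 18
Dx = 27*[(-4)*1 - 3*(-1)] - 3*[(-34)*1 - 3*(-19)] + (-4)*[(-34)*(-1) - (-4)*(-19)]
  = 27*(-1) - 3*(23) + (-4)*(-42) = 72
Dy = 1*[(-34)*1 - 3*(-19)] - 27*[(-2)*1 - 3*(-3)] + (-4)*[(-2)*(-19) - (-34)*(-3)]
  = 1*(23) - 27*(7) + (-4)*(-64) = 90
Dz = 1*[(-4)*(-19) - (-34)*(-1)] - 3*[(-2)*(-19) - (-34)*(-3)] + 27*[(-2)*(-1) - (-4)*(-3)]
  = 1*(42) - 3*(-64) + 27*(-10) = -36
x = Dx/D = 72/18 = 4, y = Dy/D = 90/18 = 5, z = Dz/D = -36/18 = -2
Check eq1: (1)(4) + (3)(5) + (-4)(-2) = 27 = 27 ✓
Check eq2: (-2)(4) + (-4)(5) + (3)(-2) = -34 = -34 ✓
Check eq3: (-3)(4) + (-1)(5) + (1)(-2) = -19 = -19 ✓

x = 4, y = 5, z = -2


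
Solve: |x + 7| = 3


An absolute value equation |expr| = 3 gives two cases:
Case 1: x + 7 = 3
  x = -4, so x = -4
Case 2: x + 7 = -3
  x = -10, so x = -10

x = -10, x = -4


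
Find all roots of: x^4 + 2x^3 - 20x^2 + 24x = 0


The constant term is 0, so x = 0 is a root. Factor out x:
  x^3 + 2x^2 - 20x + 24 = 0
Let p(x) = x^3 + 2x^2 - 20x + 24. By the rational root theorem (leading coefficient 1), any rational root is an integer divisor of 24: try ±1, ±2, ... in turn.
Test x = 1: value = 7 ≠ 0.
Test x = -1: value = 45 ≠ 0.
Test x = 2: value = 0 ✓, so (x - 2) is a factor.
Synthetic division by (x - 2): bring down 1; 1(2) + 2 = 4; 4(2) - 20 = -12; (-12)(2) + 24 = 0 → quotient x^2 + 4x - 12, remainder 0.
Solve the quadratic x^2 + 4x - 12 = 0: discriminant = 4^2 - 4(1)(-12) = 16 + 48 = 64.
sqrt(64) = 8, so x = (-4 ± 8)/2: x = 2 or x = -6.
Collecting all roots found:

x = -6, x = 0, x = 2 (multiplicity 2)


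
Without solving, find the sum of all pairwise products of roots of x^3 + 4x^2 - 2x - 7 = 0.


By Vieta's formulas for x^3 + bx^2 + cx + d = 0:
  r1 + r2 + r3 = -b/a = -4
  r1*r2 + r1*r3 + r2*r3 = c/a = -2
  r1*r2*r3 = -d/a = 7


Sum of pairwise products = -2


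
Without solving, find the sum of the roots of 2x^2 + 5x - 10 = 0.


By Vieta's formulas for ax^2 + bx + c = 0:
  Sum of roots = -b/a
  Product of roots = c/a

Here a = 2, b = 5, c = -10
Sum = -(5)/2 = -5/2
Product = -10/2 = -5

Sum = -5/2


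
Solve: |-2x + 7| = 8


An absolute value equation |expr| = 8 gives two cases:
Case 1: -2x + 7 = 8
  -2x = 1, so x = -1/2
Case 2: -2x + 7 = -8
  -2x = -15, so x = 15/2

x = -1/2, x = 15/2


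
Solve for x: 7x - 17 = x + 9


Starting with: 7x - 17 = x + 9
Move all x terms to left: (7 - 1)x = 9 + 17
Simplify: 6x = 26
Divide both sides by 6: x = 13/3

x = 13/3


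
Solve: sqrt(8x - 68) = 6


Square both sides: 8x - 68 = 6^2 = 36
8x = 36 + 68 = 104
x = 13
Check: sqrt(8*13 - 68) = sqrt(36) = 6 ✓

x = 13


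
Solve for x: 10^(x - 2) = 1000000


Express both sides with the same base.
1000000 = 10^6
Since the bases match, equate exponents: x - 2 = 6
So x = 6 - (-2) = 8

x = 8


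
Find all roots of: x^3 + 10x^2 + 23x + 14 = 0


Let p(x) = x^3 + 10x^2 + 23x + 14. By the rational root theorem (leading coefficient 1), any rational root is an integer divisor of 14: try ±1, ±2, ... in turn.
Test x = 1: value = 48 ≠ 0.
Test x = -1: value = 0 ✓, so (x + 1) is a factor.
Synthetic division by (x + 1): bring down 1; 1(-1) + 10 = 9; 9(-1) + 23 = 14; 14(-1) + 14 = 0 → quotient x^2 + 9x + 14, remainder 0.
Solve the quadratic x^2 + 9x + 14 = 0: discriminant = 9^2 - 4(1)(14) = 81 - 56 = 25.
sqrt(25) = 5, so x = (-9 ± 5)/2: x = -2 or x = -7.
Collecting all roots found:

x = -7, x = -2, x = -1


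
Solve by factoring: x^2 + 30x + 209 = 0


We need two numbers that multiply to 209 and add to 30.
Those numbers are 19 and 11 (since 19 * 11 = 209 and 19 + 11 = 30).
So x^2 + 30x + 209 = (x + 19)(x + 11) = 0
Setting each factor to zero: x = -19 or x = -11

x = -19, x = -11


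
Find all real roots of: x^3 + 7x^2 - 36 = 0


Let p(x) = x^3 + 7x^2 - 36. By the rational root theorem (leading coefficient 1), any rational root is an integer divisor of 36: try ±1, ±2, ... in turn.
Test x = 1: value = -28 ≠ 0.
Test x = -1: value = -30 ≠ 0.
Test x = 2: value = 0 ✓, so (x - 2) is a factor.
Synthetic division by (x - 2): bring down 1; 1(2) + 7 = 9; 9(2) + 0 = 18; 18(2) - 36 = 0 → quotient x^2 + 9x + 18, remainder 0.
Solve the quadratic x^2 + 9x + 18 = 0: discriminant = 9^2 - 4(1)(18) = 81 - 72 = 9.
sqrt(9) = 3, so x = (-9 ± 3)/2: x = -3 or x = -6.

x = -6, x = -3, x = 2


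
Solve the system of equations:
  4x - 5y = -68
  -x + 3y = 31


Using Cramer's rule:
Determinant D = (4)(3) - (-1)(-5) = 12 - 5 = 7
Dx = (-68)(3) - (31)(-5) = -204 + 155 = -49
Dy = (4)(31) - (-1)(-68) = 124 - 68 = 56
x = Dx/D = -49/7 = -7
y = Dy/D = 56/7 = 8

x = -7, y = 8


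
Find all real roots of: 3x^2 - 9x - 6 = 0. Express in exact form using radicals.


Using the quadratic formula: x = (-b ± sqrt(b^2 - 4ac)) / (2a)
Here a = 3, b = -9, c = -6
Discriminant = b^2 - 4ac = (-9)^2 - 4(3)(-6) = 81 + 72 = 153
Since discriminant = 153 > 0, there are two real roots.
x = (9 ± 3*sqrt(17)) / 6
Simplifying: x = (3 ± sqrt(17)) / 2
Numerically: x ≈ 3.5616 or x ≈ -0.5616

x = (3 + sqrt(17)) / 2 or x = (3 - sqrt(17)) / 2


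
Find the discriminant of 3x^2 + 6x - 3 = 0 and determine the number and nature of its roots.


For ax^2 + bx + c = 0, discriminant D = b^2 - 4ac
Here a = 3, b = 6, c = -3
D = (6)^2 - 4(3)(-3) = 36 + 36 = 72

D = 72 > 0 but not a perfect square
The equation has 2 distinct real irrational roots.

Discriminant = 72, 2 distinct real irrational roots


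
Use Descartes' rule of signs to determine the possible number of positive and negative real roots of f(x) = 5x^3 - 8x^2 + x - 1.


Descartes' rule of signs:

For positive roots, count sign changes in f(x) = 5x^3 - 8x^2 + x - 1:
Signs of coefficients: +, -, +, -
Number of sign changes: 3
Possible positive real roots: 3, 1

For negative roots, examine f(-x) = -5x^3 - 8x^2 - x - 1:
Signs of coefficients: -, -, -, -
Number of sign changes: 0
Possible negative real roots: 0

Positive roots: 3 or 1; Negative roots: 0


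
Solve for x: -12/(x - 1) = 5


Multiply both sides by (x - 1): -12 = 5(x - 1)
Distribute: -12 = 5x - 5
5x = -12 + 5 = -7
x = -7/5

x = -7/5


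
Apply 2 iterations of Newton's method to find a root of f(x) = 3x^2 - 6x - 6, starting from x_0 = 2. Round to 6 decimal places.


Newton's method: x_(n+1) = x_n - f(x_n)/f'(x_n)
f(x) = 3x^2 - 6x - 6
f'(x) = 6x - 6

Iteration 1:
  f(2.000000) = -6.000000
  f'(2.000000) = 6.000000
  x_1 = 2.000000 - (-6.000000)/(6.000000) = 3.000000

Iteration 2:
  f(3.000000) = 3.000000
  f'(3.000000) = 12.000000
  x_2 = 3.000000 - (3.000000)/(12.000000) = 2.750000

x_2 = 2.750000


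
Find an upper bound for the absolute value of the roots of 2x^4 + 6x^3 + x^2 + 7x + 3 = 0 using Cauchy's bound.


Cauchy's bound: all roots r satisfy |r| <= 1 + max(|a_i/a_n|) for i = 0,...,n-1
where a_n is the leading coefficient.

Coefficients: [2, 6, 1, 7, 3]
Leading coefficient a_n = 2
Ratios |a_i/a_n|: 3, 1/2, 7/2, 3/2
Maximum ratio: 7/2
Cauchy's bound: |r| <= 1 + 7/2 = 9/2

Upper bound = 9/2


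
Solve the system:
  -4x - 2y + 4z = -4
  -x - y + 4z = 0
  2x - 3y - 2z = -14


Using Cramer's rule. Expand each determinant along the first row.
D  = (-4)*[(-1)*(-2) - 4*(-3)] - (-2)*[(-1)*(-2) - 4*2] + 4*[(-1)*(-3) - (-1)*2]
  = (-4)*(14) - (-2)*(-6) + 4*(5) = -48
Dx = (-4)*[(-1)*(-2) - 4*(-3)] - (-2)*[0*(-2) - 4*(-14)] + 4*[0*(-3) - (-1)*(-14)]
  = (-4)*(14) - (-2)*(56) + 4*(-14) = 0
Dy = (-4)*[0*(-2) - 4*(-14)] - (-4)*[(-1)*(-2) - 4*2] + 4*[(-1)*(-14) - 0*2]
  = (-4)*(56) - (-4)*(-6) + 4*(14) = -192
Dz = (-4)*[(-1)*(-14) - 0*(-3)] - (-2)*[(-1)*(-14) - 0*2] + (-4)*[(-1)*(-3) - (-1)*2]
  = (-4)*(14) - (-2)*(14) + (-4)*(5) = -48
x = Dx/D = 0/-48 = 0, y = Dy/D = -192/-48 = 4, z = Dz/D = -48/-48 = 1
Check eq1: (-4)(0) + (-2)(4) + (4)(1) = -4 = -4 ✓
Check eq2: (-1)(0) + (-1)(4) + (4)(1) = 0 = 0 ✓
Check eq3: (2)(0) + (-3)(4) + (-2)(1) = -14 = -14 ✓

x = 0, y = 4, z = 1


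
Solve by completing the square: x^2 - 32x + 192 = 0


Start: x^2 - 32x + 192 = 0
Move constant: x^2 - 32x = -192
Half of -32 is -16, squared is 256
Add 256 to both sides: x^2 - 32x + 256 = 64
(x - 16)^2 = 64
x - 16 = ±8
x = 16 + 8 = 24 or x = 16 - 8 = 8

x = 8, x = 24


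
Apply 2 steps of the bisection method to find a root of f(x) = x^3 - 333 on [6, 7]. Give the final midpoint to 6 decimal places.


f(x) = x^3 - 333
f(6) = -117 < 0
f(7) = 10 > 0

Step 1: midpoint = (6.000000 + 7.000000)/2 = 6.500000
  f(6.500000) = -58.375000
  f(mid) < 0, so root is in [6.500000, 7.000000]

Step 2: midpoint = (6.500000 + 7.000000)/2 = 6.750000
  f(6.750000) = -25.453125
  f(mid) < 0, so root is in [6.750000, 7.000000]

midpoint = 6.750000


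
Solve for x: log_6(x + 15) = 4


Convert to exponential form: x + 15 = 6^4 = 1296
x = 1296 - 15 = 1281
Check: log_6(1281 + 15) = log_6(1296) = log_6(1296) = 4 ✓

x = 1281


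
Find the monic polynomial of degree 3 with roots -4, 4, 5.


A monic polynomial with roots -4, 4, 5 is:
p(x) = (x + 4)(x - 4)(x - 5)
After multiplying by (x + 4): x + 4
After multiplying by (x - 4): x^2 - 16
After multiplying by (x - 5): x^3 - 5x^2 - 16x + 80

x^3 - 5x^2 - 16x + 80


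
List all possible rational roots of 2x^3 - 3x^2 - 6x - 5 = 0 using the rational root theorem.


Rational root theorem: possible roots are ±p/q where:
  p divides the constant term (-5): p ∈ {1, 5}
  q divides the leading coefficient (2): q ∈ {1, 2}

All possible rational roots: -5, -5/2, -1, -1/2, 1/2, 1, 5/2, 5

-5, -5/2, -1, -1/2, 1/2, 1, 5/2, 5


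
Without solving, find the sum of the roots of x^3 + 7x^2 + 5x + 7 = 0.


By Vieta's formulas for x^3 + bx^2 + cx + d = 0:
  r1 + r2 + r3 = -b/a = -7
  r1*r2 + r1*r3 + r2*r3 = c/a = 5
  r1*r2*r3 = -d/a = -7


Sum = -7


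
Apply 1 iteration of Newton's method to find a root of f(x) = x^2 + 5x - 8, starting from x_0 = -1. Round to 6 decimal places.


Newton's method: x_(n+1) = x_n - f(x_n)/f'(x_n)
f(x) = x^2 + 5x - 8
f'(x) = 2x + 5

Iteration 1:
  f(-1.000000) = -12.000000
  f'(-1.000000) = 3.000000
  x_1 = -1.000000 - (-12.000000)/(3.000000) = 3.000000

x_1 = 3.000000


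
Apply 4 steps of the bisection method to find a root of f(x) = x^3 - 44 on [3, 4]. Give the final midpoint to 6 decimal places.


f(x) = x^3 - 44
f(3) = -17 < 0
f(4) = 20 > 0

Step 1: midpoint = (3.000000 + 4.000000)/2 = 3.500000
  f(3.500000) = -1.125000
  f(mid) < 0, so root is in [3.500000, 4.000000]

Step 2: midpoint = (3.500000 + 4.000000)/2 = 3.750000
  f(3.750000) = 8.734375
  f(mid) > 0, so root is in [3.500000, 3.750000]

Step 3: midpoint = (3.500000 + 3.750000)/2 = 3.625000
  f(3.625000) = 3.634766
  f(mid) > 0, so root is in [3.500000, 3.625000]

Step 4: midpoint = (3.500000 + 3.625000)/2 = 3.562500
  f(3.562500) = 1.213135
  f(mid) > 0, so root is in [3.500000, 3.562500]

midpoint = 3.562500


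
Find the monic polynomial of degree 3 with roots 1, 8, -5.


A monic polynomial with roots 1, 8, -5 is:
p(x) = (x - 1)(x - 8)(x + 5)
After multiplying by (x - 1): x - 1
After multiplying by (x - 8): x^2 - 9x + 8
After multiplying by (x + 5): x^3 - 4x^2 - 37x + 40

x^3 - 4x^2 - 37x + 40


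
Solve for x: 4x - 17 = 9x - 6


Starting with: 4x - 17 = 9x - 6
Move all x terms to left: (4 - 9)x = -6 + 17
Simplify: -5x = 11
Divide both sides by -5: x = -11/5

x = -11/5


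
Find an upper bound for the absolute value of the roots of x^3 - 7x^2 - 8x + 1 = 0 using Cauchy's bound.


Cauchy's bound: all roots r satisfy |r| <= 1 + max(|a_i/a_n|) for i = 0,...,n-1
where a_n is the leading coefficient.

Coefficients: [1, -7, -8, 1]
Leading coefficient a_n = 1
Ratios |a_i/a_n|: 7, 8, 1
Maximum ratio: 8
Cauchy's bound: |r| <= 1 + 8 = 9

Upper bound = 9


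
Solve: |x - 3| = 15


An absolute value equation |expr| = 15 gives two cases:
Case 1: x - 3 = 15
  x = 18, so x = 18
Case 2: x - 3 = -15
  x = -12, so x = -12

x = -12, x = 18


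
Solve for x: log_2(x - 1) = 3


Convert to exponential form: x - 1 = 2^3 = 8
x = 8 + 1 = 9
Check: log_2(9 - 1) = log_2(8) = log_2(8) = 3 ✓

x = 9


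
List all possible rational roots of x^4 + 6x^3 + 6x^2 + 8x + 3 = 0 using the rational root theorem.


Rational root theorem: possible roots are ±p/q where:
  p divides the constant term (3): p ∈ {1, 3}
  q divides the leading coefficient (1): q ∈ {1}

All possible rational roots: -3, -1, 1, 3

-3, -1, 1, 3


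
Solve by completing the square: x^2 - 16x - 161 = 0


Start: x^2 - 16x - 161 = 0
Move constant: x^2 - 16x = 161
Half of -16 is -8, squared is 64
Add 64 to both sides: x^2 - 16x + 64 = 225
(x - 8)^2 = 225
x - 8 = ±15
x = 8 + 15 = 23 or x = 8 - 15 = -7

x = -7, x = 23


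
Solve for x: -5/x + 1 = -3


Subtract 1 from both sides: -5/x = -4
Multiply both sides by x: -5 = -4 * x
Divide by -4: x = 5/4

x = 5/4


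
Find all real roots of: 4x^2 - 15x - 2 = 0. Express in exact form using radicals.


Using the quadratic formula: x = (-b ± sqrt(b^2 - 4ac)) / (2a)
Here a = 4, b = -15, c = -2
Discriminant = b^2 - 4ac = (-15)^2 - 4(4)(-2) = 225 + 32 = 257
Since discriminant = 257 > 0, there are two real roots.
x = (15 ± sqrt(257)) / 8
Numerically: x ≈ 3.8789 or x ≈ -0.1289

x = (15 + sqrt(257)) / 8 or x = (15 - sqrt(257)) / 8


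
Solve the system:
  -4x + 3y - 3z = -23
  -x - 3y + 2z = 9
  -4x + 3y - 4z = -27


Using Cramer's rule. Expand each determinant along the first row.
D  = (-4)*[(-3)*(-4) - 2*3] - 3*[(-1)*(-4) - 2*(-4)] + (-3)*[(-1)*3 - (-3)*(-4)]
  = (-4)*(6) - 3*(12) + (-3)*(-15) = -15
Dx = (-23)*[(-3)*(-4) - 2*3] - 3*[9*(-4) - 2*(-27)] + (-3)*[9*3 - (-3)*(-27)]
  = (-23)*(6) - 3*(18) + (-3)*(-54) = -30
Dy = (-4)*[9*(-4) - 2*(-27)] - (-23)*[(-1)*(-4) - 2*(-4)] + (-3)*[(-1)*(-27) - 9*(-4)]
  = (-4)*(18) - (-23)*(12) + (-3)*(63) = 15
Dz = (-4)*[(-3)*(-27) - 9*3] - 3*[(-1)*(-27) - 9*(-4)] + (-23)*[(-1)*3 - (-3)*(-4)]
  = (-4)*(54) - 3*(63) + (-23)*(-15) = -60
x = Dx/D = -30/-15 = 2, y = Dy/D = 15/-15 = -1, z = Dz/D = -60/-15 = 4
Check eq1: (-4)(2) + (3)(-1) + (-3)(4) = -23 = -23 ✓
Check eq2: (-1)(2) + (-3)(-1) + (2)(4) = 9 = 9 ✓
Check eq3: (-4)(2) + (3)(-1) + (-4)(4) = -27 = -27 ✓

x = 2, y = -1, z = 4


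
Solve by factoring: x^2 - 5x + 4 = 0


We need two numbers that multiply to 4 and add to -5.
Those numbers are -1 and -4 (since (-1) * (-4) = 4 and (-1) + (-4) = -5).
So x^2 - 5x + 4 = (x - 1)(x - 4) = 0
Setting each factor to zero: x = 1 or x = 4

x = 1, x = 4


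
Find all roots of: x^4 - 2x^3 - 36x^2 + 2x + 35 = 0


Let p(x) = x^4 - 2x^3 - 36x^2 + 2x + 35. By the rational root theorem (leading coefficient 1), any rational root is an integer divisor of 35: try ±1, ±2, ... in turn.
Test x = 1: value = 0 ✓, so (x - 1) is a factor.
Synthetic division by (x - 1): bring down 1; 1(1) - 2 = -1; (-1)(1) - 36 = -37; (-37)(1) + 2 = -35; (-35)(1) + 35 = 0 → quotient x^3 - x^2 - 37x - 35, remainder 0.
Continue with the quotient x^3 - x^2 - 37x - 35 (candidates must divide 35; re-test x = 1 first in case it repeats).
Test x = 1: value = -72 ≠ 0.
Test x = -1: value = 0 ✓, so (x + 1) is a factor.
Synthetic division by (x + 1): bring down 1; 1(-1) - 1 = -2; (-2)(-1) - 37 = -35; (-35)(-1) - 35 = 0 → quotient x^2 - 2x - 35, remainder 0.
Solve the quadratic x^2 - 2x - 35 = 0: discriminant = (-2)^2 - 4(1)(-35) = 4 + 140 = 144.
sqrt(144) = 12, so x = (2 ± 12)/2: x = 7 or x = -5.
Collecting all roots found:

x = -5, x = -1, x = 1, x = 7


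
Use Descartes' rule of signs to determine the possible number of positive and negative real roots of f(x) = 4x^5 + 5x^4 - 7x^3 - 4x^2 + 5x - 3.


Descartes' rule of signs:

For positive roots, count sign changes in f(x) = 4x^5 + 5x^4 - 7x^3 - 4x^2 + 5x - 3:
Signs of coefficients: +, +, -, -, +, -
Number of sign changes: 3
Possible positive real roots: 3, 1

For negative roots, examine f(-x) = -4x^5 + 5x^4 + 7x^3 - 4x^2 - 5x - 3:
Signs of coefficients: -, +, +, -, -, -
Number of sign changes: 2
Possible negative real roots: 2, 0

Positive roots: 3 or 1; Negative roots: 2 or 0


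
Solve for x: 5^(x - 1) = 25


Express both sides with the same base.
25 = 5^2
Since the bases match, equate exponents: x - 1 = 2
So x = 2 - (-1) = 3

x = 3


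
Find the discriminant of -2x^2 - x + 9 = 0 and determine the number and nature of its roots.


For ax^2 + bx + c = 0, discriminant D = b^2 - 4ac
Here a = -2, b = -1, c = 9
D = (-1)^2 - 4(-2)(9) = 1 + 72 = 73

D = 73 > 0 but not a perfect square
The equation has 2 distinct real irrational roots.

Discriminant = 73, 2 distinct real irrational roots


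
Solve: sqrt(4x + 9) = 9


Square both sides: 4x + 9 = 9^2 = 81
4x = 81 - 9 = 72
x = 18
Check: sqrt(4*18 + 9) = sqrt(81) = 9 ✓

x = 18


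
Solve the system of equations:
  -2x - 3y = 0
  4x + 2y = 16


Using Cramer's rule:
Determinant D = (-2)(2) - (4)(-3) = -4 + 12 = 8
Dx = (0)(2) - (16)(-3) = 0 + 48 = 48
Dy = (-2)(16) - (4)(0) = -32 - 0 = -32
x = Dx/D = 48/8 = 6
y = Dy/D = -32/8 = -4

x = 6, y = -4


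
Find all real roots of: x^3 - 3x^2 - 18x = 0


The constant term is 0, so x = 0 is a root. Factor out x:
  x(x^2 - 3x - 18) = 0
Solve the quadratic x^2 - 3x - 18 = 0: discriminant = (-3)^2 - 4(1)(-18) = 9 + 72 = 81.
sqrt(81) = 9, so x = (3 ± 9)/2: x = 6 or x = -3.

x = -3, x = 0, x = 6


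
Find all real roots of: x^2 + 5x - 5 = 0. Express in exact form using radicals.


Using the quadratic formula: x = (-b ± sqrt(b^2 - 4ac)) / (2a)
Here a = 1, b = 5, c = -5
Discriminant = b^2 - 4ac = 5^2 - 4(1)(-5) = 25 + 20 = 45
Since discriminant = 45 > 0, there are two real roots.
x = (-5 ± 3*sqrt(5)) / 2
Numerically: x ≈ 0.8541 or x ≈ -5.8541

x = (-5 + 3*sqrt(5)) / 2 or x = (-5 - 3*sqrt(5)) / 2


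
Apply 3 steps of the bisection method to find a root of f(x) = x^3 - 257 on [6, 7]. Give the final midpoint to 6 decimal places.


f(x) = x^3 - 257
f(6) = -41 < 0
f(7) = 86 > 0

Step 1: midpoint = (6.000000 + 7.000000)/2 = 6.500000
  f(6.500000) = 17.625000
  f(mid) > 0, so root is in [6.000000, 6.500000]

Step 2: midpoint = (6.000000 + 6.500000)/2 = 6.250000
  f(6.250000) = -12.859375
  f(mid) < 0, so root is in [6.250000, 6.500000]

Step 3: midpoint = (6.250000 + 6.500000)/2 = 6.375000
  f(6.375000) = 2.083984
  f(mid) > 0, so root is in [6.250000, 6.375000]

midpoint = 6.375000


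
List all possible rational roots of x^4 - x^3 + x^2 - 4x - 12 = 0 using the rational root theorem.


Rational root theorem: possible roots are ±p/q where:
  p divides the constant term (-12): p ∈ {1, 2, 3, 4, 6, 12}
  q divides the leading coefficient (1): q ∈ {1}

All possible rational roots: -12, -6, -4, -3, -2, -1, 1, 2, 3, 4, 6, 12

-12, -6, -4, -3, -2, -1, 1, 2, 3, 4, 6, 12


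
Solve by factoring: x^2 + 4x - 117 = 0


We need two numbers that multiply to -117 and add to 4.
Those numbers are -9 and 13 (since (-9) * 13 = -117 and (-9) + 13 = 4).
So x^2 + 4x - 117 = (x - 9)(x + 13) = 0
Setting each factor to zero: x = 9 or x = -13

x = -13, x = 9


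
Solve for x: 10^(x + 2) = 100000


Express both sides with the same base.
100000 = 10^5
Since the bases match, equate exponents: x + 2 = 5
So x = 5 - (2) = 3

x = 3


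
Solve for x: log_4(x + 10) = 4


Convert to exponential form: x + 10 = 4^4 = 256
x = 256 - 10 = 246
Check: log_4(246 + 10) = log_4(256) = log_4(256) = 4 ✓

x = 246


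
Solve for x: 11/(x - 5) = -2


Multiply both sides by (x - 5): 11 = -2(x - 5)
Distribute: 11 = -2x + 10
-2x = 11 - 10 = 1
x = -1/2

x = -1/2


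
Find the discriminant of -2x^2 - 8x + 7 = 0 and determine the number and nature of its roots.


For ax^2 + bx + c = 0, discriminant D = b^2 - 4ac
Here a = -2, b = -8, c = 7
D = (-8)^2 - 4(-2)(7) = 64 + 56 = 120

D = 120 > 0 but not a perfect square
The equation has 2 distinct real irrational roots.

Discriminant = 120, 2 distinct real irrational roots


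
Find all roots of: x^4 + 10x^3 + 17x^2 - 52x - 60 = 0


Let p(x) = x^4 + 10x^3 + 17x^2 - 52x - 60. By the rational root theorem (leading coefficient 1), any rational root is an integer divisor of 60: try ±1, ±2, ... in turn.
Test x = 1: value = -84 ≠ 0.
Test x = -1: value = 0 ✓, so (x + 1) is a factor.
Synthetic division by (x + 1): bring down 1; 1(-1) + 10 = 9; 9(-1) + 17 = 8; 8(-1) - 52 = -60; (-60)(-1) - 60 = 0 → quotient x^3 + 9x^2 + 8x - 60, remainder 0.
Continue with the quotient x^3 + 9x^2 + 8x - 60 (candidates must divide 60; re-test x = -1 first in case it repeats).
Test x = -1: value = -60 ≠ 0.
Test x = 2: value = 0 ✓, so (x - 2) is a factor.
Synthetic division by (x - 2): bring down 1; 1(2) + 9 = 11; 11(2) + 8 = 30; 30(2) - 60 = 0 → quotient x^2 + 11x + 30, remainder 0.
Solve the quadratic x^2 + 11x + 30 = 0: discriminant = 11^2 - 4(1)(30) = 121 - 120 = 1.
sqrt(1) = 1, so x = (-11 ± 1)/2: x = -5 or x = -6.
Collecting all roots found:

x = -6, x = -5, x = -1, x = 2


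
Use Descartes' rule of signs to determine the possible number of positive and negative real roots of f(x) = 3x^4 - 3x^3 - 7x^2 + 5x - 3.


Descartes' rule of signs:

For positive roots, count sign changes in f(x) = 3x^4 - 3x^3 - 7x^2 + 5x - 3:
Signs of coefficients: +, -, -, +, -
Number of sign changes: 3
Possible positive real roots: 3, 1

For negative roots, examine f(-x) = 3x^4 + 3x^3 - 7x^2 - 5x - 3:
Signs of coefficients: +, +, -, -, -
Number of sign changes: 1
Possible negative real roots: 1

Positive roots: 3 or 1; Negative roots: 1


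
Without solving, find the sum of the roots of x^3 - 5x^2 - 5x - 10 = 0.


By Vieta's formulas for x^3 + bx^2 + cx + d = 0:
  r1 + r2 + r3 = -b/a = 5
  r1*r2 + r1*r3 + r2*r3 = c/a = -5
  r1*r2*r3 = -d/a = 10


Sum = 5


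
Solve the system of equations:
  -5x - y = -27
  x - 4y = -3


Using Cramer's rule:
Determinant D = (-5)(-4) - (1)(-1) = 20 + 1 = 21
Dx = (-27)(-4) - (-3)(-1) = 108 - 3 = 105
Dy = (-5)(-3) - (1)(-27) = 15 + 27 = 42
x = Dx/D = 105/21 = 5
y = Dy/D = 42/21 = 2

x = 5, y = 2


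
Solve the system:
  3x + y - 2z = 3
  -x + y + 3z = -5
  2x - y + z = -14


Using Cramer's rule. Expand each determinant along the first row.
D  = 3*[1*1 - 3*(-1)] - 1*[(-1)*1 - 3*2] + (-2)*[(-1)*(-1) - 1*2]
  = 3*(4) - 1*(-7) + (-2)*(-1) = 21
Dx = 3*[1*1 - 3*(-1)] - 1*[(-5)*1 - 3*(-14)] + (-2)*[(-5)*(-1) - 1*(-14)]
  = 3*(4) - 1*(37) + (-2)*(19) = -63
Dy = 3*[(-5)*1 - 3*(-14)] - 3*[(-1)*1 - 3*2] + (-2)*[(-1)*(-14) - (-5)*2]
  = 3*(37) - 3*(-7) + (-2)*(24) = 84
Dz = 3*[1*(-14) - (-5)*(-1)] - 1*[(-1)*(-14) - (-5)*2] + 3*[(-1)*(-1) - 1*2]
  = 3*(-19) - 1*(24) + 3*(-1) = -84
x = Dx/D = -63/21 = -3, y = Dy/D = 84/21 = 4, z = Dz/D = -84/21 = -4
Check eq1: (3)(-3) + (1)(4) + (-2)(-4) = 3 = 3 ✓
Check eq2: (-1)(-3) + (1)(4) + (3)(-4) = -5 = -5 ✓
Check eq3: (2)(-3) + (-1)(4) + (1)(-4) = -14 = -14 ✓

x = -3, y = 4, z = -4


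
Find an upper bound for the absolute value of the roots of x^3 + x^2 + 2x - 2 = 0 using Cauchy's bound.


Cauchy's bound: all roots r satisfy |r| <= 1 + max(|a_i/a_n|) for i = 0,...,n-1
where a_n is the leading coefficient.

Coefficients: [1, 1, 2, -2]
Leading coefficient a_n = 1
Ratios |a_i/a_n|: 1, 2, 2
Maximum ratio: 2
Cauchy's bound: |r| <= 1 + 2 = 3

Upper bound = 3


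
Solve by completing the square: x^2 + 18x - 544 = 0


Start: x^2 + 18x - 544 = 0
Move constant: x^2 + 18x = 544
Half of 18 is 9, squared is 81
Add 81 to both sides: x^2 + 18x + 81 = 625
(x + 9)^2 = 625
x + 9 = ±25
x = -9 + 25 = 16 or x = -9 - 25 = -34

x = -34, x = 16


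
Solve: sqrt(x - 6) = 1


Square both sides: x - 6 = 1^2 = 1
x = 1 + 6 = 7
x = 7
Check: sqrt(1*7 - 6) = sqrt(1) = 1 ✓

x = 7


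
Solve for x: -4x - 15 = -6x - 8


Starting with: -4x - 15 = -6x - 8
Move all x terms to left: (-4 + 6)x = -8 + 15
Simplify: 2x = 7
Divide both sides by 2: x = 7/2

x = 7/2


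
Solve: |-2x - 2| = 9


An absolute value equation |expr| = 9 gives two cases:
Case 1: -2x - 2 = 9
  -2x = 11, so x = -11/2
Case 2: -2x - 2 = -9
  -2x = -7, so x = 7/2

x = -11/2, x = 7/2


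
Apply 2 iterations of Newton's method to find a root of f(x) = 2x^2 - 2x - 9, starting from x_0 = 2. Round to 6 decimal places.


Newton's method: x_(n+1) = x_n - f(x_n)/f'(x_n)
f(x) = 2x^2 - 2x - 9
f'(x) = 4x - 2

Iteration 1:
  f(2.000000) = -5.000000
  f'(2.000000) = 6.000000
  x_1 = 2.000000 - (-5.000000)/(6.000000) = 2.833333

Iteration 2:
  f(2.833333) = 1.388889
  f'(2.833333) = 9.333333
  x_2 = 2.833333 - (1.388889)/(9.333333) = 2.684524

x_2 = 2.684524


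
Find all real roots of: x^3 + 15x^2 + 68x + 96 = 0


Let p(x) = x^3 + 15x^2 + 68x + 96. By the rational root theorem (leading coefficient 1), any rational root is an integer divisor of 96: try ±1, ±2, ... in turn.
Test x = 1: value = 180 ≠ 0.
Test x = -1: value = 42 ≠ 0.
Test x = 2: value = 300 ≠ 0.
Test x = -2: value = 12 ≠ 0.
Test x = 3: value = 462 ≠ 0.
Test x = -3: value = 0 ✓, so (x + 3) is a factor.
Synthetic division by (x + 3): bring down 1; 1(-3) + 15 = 12; 12(-3) + 68 = 32; 32(-3) + 96 = 0 → quotient x^2 + 12x + 32, remainder 0.
Solve the quadratic x^2 + 12x + 32 = 0: discriminant = 12^2 - 4(1)(32) = 144 - 128 = 16.
sqrt(16) = 4, so x = (-12 ± 4)/2: x = -4 or x = -8.

x = -8, x = -4, x = -3


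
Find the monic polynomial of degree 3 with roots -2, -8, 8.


A monic polynomial with roots -2, -8, 8 is:
p(x) = (x + 2)(x + 8)(x - 8)
After multiplying by (x + 2): x + 2
After multiplying by (x + 8): x^2 + 10x + 16
After multiplying by (x - 8): x^3 + 2x^2 - 64x - 128

x^3 + 2x^2 - 64x - 128


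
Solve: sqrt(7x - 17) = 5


Square both sides: 7x - 17 = 5^2 = 25
7x = 25 + 17 = 42
x = 6
Check: sqrt(7*6 - 17) = sqrt(25) = 5 ✓

x = 6


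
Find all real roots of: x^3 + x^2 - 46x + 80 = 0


Let p(x) = x^3 + x^2 - 46x + 80. By the rational root theorem (leading coefficient 1), any rational root is an integer divisor of 80: try ±1, ±2, ... in turn.
Test x = 1: value = 36 ≠ 0.
Test x = -1: value = 126 ≠ 0.
Test x = 2: value = 0 ✓, so (x - 2) is a factor.
Synthetic division by (x - 2): bring down 1; 1(2) + 1 = 3; 3(2) - 46 = -40; (-40)(2) + 80 = 0 → quotient x^2 + 3x - 40, remainder 0.
Solve the quadratic x^2 + 3x - 40 = 0: discriminant = 3^2 - 4(1)(-40) = 9 + 160 = 169.
sqrt(169) = 13, so x = (-3 ± 13)/2: x = 5 or x = -8.

x = -8, x = 2, x = 5


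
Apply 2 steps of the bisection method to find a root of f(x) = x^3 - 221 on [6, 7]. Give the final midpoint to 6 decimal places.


f(x) = x^3 - 221
f(6) = -5 < 0
f(7) = 122 > 0

Step 1: midpoint = (6.000000 + 7.000000)/2 = 6.500000
  f(6.500000) = 53.625000
  f(mid) > 0, so root is in [6.000000, 6.500000]

Step 2: midpoint = (6.000000 + 6.500000)/2 = 6.250000
  f(6.250000) = 23.140625
  f(mid) > 0, so root is in [6.000000, 6.250000]

midpoint = 6.250000


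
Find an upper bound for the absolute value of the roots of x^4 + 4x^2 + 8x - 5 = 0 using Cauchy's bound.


Cauchy's bound: all roots r satisfy |r| <= 1 + max(|a_i/a_n|) for i = 0,...,n-1
where a_n is the leading coefficient.

Coefficients: [1, 0, 4, 8, -5]
Leading coefficient a_n = 1
Ratios |a_i/a_n|: 0, 4, 8, 5
Maximum ratio: 8
Cauchy's bound: |r| <= 1 + 8 = 9

Upper bound = 9


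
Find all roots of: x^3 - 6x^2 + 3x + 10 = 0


Let p(x) = x^3 - 6x^2 + 3x + 10. By the rational root theorem (leading coefficient 1), any rational root is an integer divisor of 10: try ±1, ±2, ... in turn.
Test x = 1: value = 8 ≠ 0.
Test x = -1: value = 0 ✓, so (x + 1) is a factor.
Synthetic division by (x + 1): bring down 1; 1(-1) - 6 = -7; (-7)(-1) + 3 = 10; 10(-1) + 10 = 0 → quotient x^2 - 7x + 10, remainder 0.
Solve the quadratic x^2 - 7x + 10 = 0: discriminant = (-7)^2 - 4(1)(10) = 49 - 40 = 9.
sqrt(9) = 3, so x = (7 ± 3)/2: x = 5 or x = 2.
Collecting all roots found:

x = -1, x = 2, x = 5


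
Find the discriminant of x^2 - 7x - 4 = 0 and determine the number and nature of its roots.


For ax^2 + bx + c = 0, discriminant D = b^2 - 4ac
Here a = 1, b = -7, c = -4
D = (-7)^2 - 4(1)(-4) = 49 + 16 = 65

D = 65 > 0 but not a perfect square
The equation has 2 distinct real irrational roots.

Discriminant = 65, 2 distinct real irrational roots


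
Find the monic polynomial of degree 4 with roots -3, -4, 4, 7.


A monic polynomial with roots -3, -4, 4, 7 is:
p(x) = (x + 3)(x + 4)(x - 4)(x - 7)
After multiplying by (x + 3): x + 3
After multiplying by (x + 4): x^2 + 7x + 12
After multiplying by (x - 4): x^3 + 3x^2 - 16x - 48
After multiplying by (x - 7): x^4 - 4x^3 - 37x^2 + 64x + 336

x^4 - 4x^3 - 37x^2 + 64x + 336


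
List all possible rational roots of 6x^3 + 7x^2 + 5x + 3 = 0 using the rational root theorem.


Rational root theorem: possible roots are ±p/q where:
  p divides the constant term (3): p ∈ {1, 3}
  q divides the leading coefficient (6): q ∈ {1, 2, 3, 6}

All possible rational roots: -3, -3/2, -1, -1/2, -1/3, -1/6, 1/6, 1/3, 1/2, 1, 3/2, 3

-3, -3/2, -1, -1/2, -1/3, -1/6, 1/6, 1/3, 1/2, 1, 3/2, 3


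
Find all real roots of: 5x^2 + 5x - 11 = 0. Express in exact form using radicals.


Using the quadratic formula: x = (-b ± sqrt(b^2 - 4ac)) / (2a)
Here a = 5, b = 5, c = -11
Discriminant = b^2 - 4ac = 5^2 - 4(5)(-11) = 25 + 220 = 245
Since discriminant = 245 > 0, there are two real roots.
x = (-5 ± 7*sqrt(5)) / 10
Numerically: x ≈ 1.0652 or x ≈ -2.0652

x = (-5 + 7*sqrt(5)) / 10 or x = (-5 - 7*sqrt(5)) / 10


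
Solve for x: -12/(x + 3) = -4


Multiply both sides by (x + 3): -12 = -4(x + 3)
Distribute: -12 = -4x - 12
-4x = -12 + 12 = 0
x = 0

x = 0


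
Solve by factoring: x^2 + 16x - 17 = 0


We need two numbers that multiply to -17 and add to 16.
Those numbers are -1 and 17 (since (-1) * 17 = -17 and (-1) + 17 = 16).
So x^2 + 16x - 17 = (x - 1)(x + 17) = 0
Setting each factor to zero: x = 1 or x = -17

x = -17, x = 1


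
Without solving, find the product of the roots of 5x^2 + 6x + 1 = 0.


By Vieta's formulas for ax^2 + bx + c = 0:
  Sum of roots = -b/a
  Product of roots = c/a

Here a = 5, b = 6, c = 1
Sum = -(6)/5 = -6/5
Product = 1/5 = 1/5

Product = 1/5


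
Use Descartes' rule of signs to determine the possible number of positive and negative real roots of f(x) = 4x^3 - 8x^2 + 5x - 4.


Descartes' rule of signs:

For positive roots, count sign changes in f(x) = 4x^3 - 8x^2 + 5x - 4:
Signs of coefficients: +, -, +, -
Number of sign changes: 3
Possible positive real roots: 3, 1

For negative roots, examine f(-x) = -4x^3 - 8x^2 - 5x - 4:
Signs of coefficients: -, -, -, -
Number of sign changes: 0
Possible negative real roots: 0

Positive roots: 3 or 1; Negative roots: 0


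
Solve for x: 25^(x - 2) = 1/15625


Express both sides with the same base.
1/15625 = 25^(-3)
Since the bases match, equate exponents: x - 2 = -3
So x = -3 - (-2) = -1

x = -1


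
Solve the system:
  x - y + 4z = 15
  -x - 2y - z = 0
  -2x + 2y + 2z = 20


Using Cramer's rule. Expand each determinant along the first row.
D  = 1*[(-2)*2 - (-1)*2] - (-1)*[(-1)*2 - (-1)*(-2)] + 4*[(-1)*2 - (-2)*(-2)]
  = 1*(-2) - (-1)*(-4) + 4*(-6) = -30
Dx = 15*[(-2)*2 - (-1)*2] - (-1)*[0*2 - (-1)*20] + 4*[0*2 - (-2)*20]
  = 15*(-2) - (-1)*(20) + 4*(40) = 150
Dy = 1*[0*2 - (-1)*20] - 15*[(-1)*2 - (-1)*(-2)] + 4*[(-1)*20 - 0*(-2)]
  = 1*(20) - 15*(-4) + 4*(-20) = 0
Dz = 1*[(-2)*20 - 0*2] - (-1)*[(-1)*20 - 0*(-2)] + 15*[(-1)*2 - (-2)*(-2)]
  = 1*(-40) - (-1)*(-20) + 15*(-6) = -150
x = Dx/D = 150/-30 = -5, y = Dy/D = 0/-30 = 0, z = Dz/D = -150/-30 = 5
Check eq1: (1)(-5) + (-1)(0) + (4)(5) = 15 = 15 ✓
Check eq2: (-1)(-5) + (-2)(0) + (-1)(5) = 0 = 0 ✓
Check eq3: (-2)(-5) + (2)(0) + (2)(5) = 20 = 20 ✓

x = -5, y = 0, z = 5
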